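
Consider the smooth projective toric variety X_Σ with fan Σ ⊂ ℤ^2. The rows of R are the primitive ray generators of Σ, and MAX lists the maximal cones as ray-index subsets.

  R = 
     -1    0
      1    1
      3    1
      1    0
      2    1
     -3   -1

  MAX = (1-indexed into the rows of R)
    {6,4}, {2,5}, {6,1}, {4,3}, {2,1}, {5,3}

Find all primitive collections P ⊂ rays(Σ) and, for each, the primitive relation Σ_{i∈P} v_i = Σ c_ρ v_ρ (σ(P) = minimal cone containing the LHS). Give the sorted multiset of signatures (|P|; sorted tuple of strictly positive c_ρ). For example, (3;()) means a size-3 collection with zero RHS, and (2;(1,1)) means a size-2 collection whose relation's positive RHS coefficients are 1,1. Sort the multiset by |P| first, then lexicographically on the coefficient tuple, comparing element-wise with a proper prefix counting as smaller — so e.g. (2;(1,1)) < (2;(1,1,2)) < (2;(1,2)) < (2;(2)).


The 9 primitive collections of Σ (r=6, n=2):

  P={1,4}:  v_{1} + v_{4} = 0 ; sig = (2;())
  P={3,6}:  v_{3} + v_{6} = 0 ; sig = (2;())
  P={1,3}:  v_{1} + v_{3} = v_{5} ; sig = (2;(1))
  P={1,5}:  v_{1} + v_{5} = v_{2} ; sig = (2;(1))
  P={2,4}:  v_{2} + v_{4} = v_{5} ; sig = (2;(1))
  P={4,5}:  v_{4} + v_{5} = v_{3} ; sig = (2;(1))
  P={5,6}:  v_{5} + v_{6} = v_{1} ; sig = (2;(1))
  P={2,3}:  v_{2} + v_{3} = 2·v_{5} ; sig = (2;(2))
  P={2,6}:  v_{2} + v_{6} = 2·v_{1} ; sig = (2;(2))

Sorted signature multiset PRS(X):
    |P|=2: 9 collections, coeffs (), (), (1), (1), (1), (1), (1), (2), (2)


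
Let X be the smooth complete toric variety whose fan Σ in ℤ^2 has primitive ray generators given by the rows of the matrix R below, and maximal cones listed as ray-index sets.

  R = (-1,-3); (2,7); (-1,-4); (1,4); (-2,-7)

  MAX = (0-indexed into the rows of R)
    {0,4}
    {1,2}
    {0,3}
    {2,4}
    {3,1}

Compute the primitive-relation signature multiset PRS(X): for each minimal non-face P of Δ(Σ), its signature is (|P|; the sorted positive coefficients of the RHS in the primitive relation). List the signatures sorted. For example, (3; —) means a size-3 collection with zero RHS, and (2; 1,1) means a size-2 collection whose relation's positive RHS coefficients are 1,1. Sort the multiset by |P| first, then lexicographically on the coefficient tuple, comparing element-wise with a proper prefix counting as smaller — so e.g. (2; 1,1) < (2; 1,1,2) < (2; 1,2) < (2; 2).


Minimal non-faces — 5 found among 5 rays, 5 max cones:

  • {1,4}:  v_{1} + v_{4} = 0 — sig = (2; —)
  • {2,3}:  v_{2} + v_{3} = 0 — sig = (2; —)
  • {0,1}:  v_{0} + v_{1} = v_{3} — sig = (2; 1)
  • {0,2}:  v_{0} + v_{2} = v_{4} — sig = (2; 1)
  • {3,4}:  v_{3} + v_{4} = v_{0} — sig = (2; 1)

Signatures (|P|; sorted positive RHS coefficients), sorted:
    |P|=2: 5 collections, coeffs (), (), (1), (1), (1)


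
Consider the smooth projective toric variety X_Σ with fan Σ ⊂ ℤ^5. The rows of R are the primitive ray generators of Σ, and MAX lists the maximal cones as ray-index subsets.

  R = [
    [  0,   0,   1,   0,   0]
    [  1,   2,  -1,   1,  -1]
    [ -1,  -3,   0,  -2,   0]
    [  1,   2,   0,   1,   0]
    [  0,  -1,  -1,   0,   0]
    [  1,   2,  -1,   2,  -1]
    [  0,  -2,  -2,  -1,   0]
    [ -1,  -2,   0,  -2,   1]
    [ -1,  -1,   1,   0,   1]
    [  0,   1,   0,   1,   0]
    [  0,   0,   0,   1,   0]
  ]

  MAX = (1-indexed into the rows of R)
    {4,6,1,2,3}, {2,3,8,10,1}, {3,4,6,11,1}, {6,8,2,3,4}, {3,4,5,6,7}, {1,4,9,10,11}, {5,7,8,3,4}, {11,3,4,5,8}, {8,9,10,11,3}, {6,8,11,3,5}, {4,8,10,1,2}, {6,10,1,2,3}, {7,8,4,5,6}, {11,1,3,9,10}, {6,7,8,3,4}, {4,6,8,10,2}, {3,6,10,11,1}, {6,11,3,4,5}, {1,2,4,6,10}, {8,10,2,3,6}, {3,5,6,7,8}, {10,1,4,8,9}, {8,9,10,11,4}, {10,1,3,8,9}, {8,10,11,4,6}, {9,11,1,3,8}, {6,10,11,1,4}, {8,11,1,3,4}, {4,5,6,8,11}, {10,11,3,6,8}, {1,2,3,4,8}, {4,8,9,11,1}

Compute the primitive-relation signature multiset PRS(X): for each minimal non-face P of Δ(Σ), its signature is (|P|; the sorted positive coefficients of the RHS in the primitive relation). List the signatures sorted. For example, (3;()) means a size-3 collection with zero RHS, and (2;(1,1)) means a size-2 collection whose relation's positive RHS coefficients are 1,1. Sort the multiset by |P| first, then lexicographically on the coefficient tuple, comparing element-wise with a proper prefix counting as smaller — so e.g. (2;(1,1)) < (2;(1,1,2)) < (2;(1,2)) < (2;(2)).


Σ has 18 primitive collections:

  {2,9}:  v_{2} + v_{9} = v_{10} — sig = (2;(1))
  {2,11}:  v_{2} + v_{11} = v_{6} — sig = (2;(1))
  {6,9}:  v_{6} + v_{9} = v_{10} + v_{11} — sig = (2;(1,1))
  {1,5}:  v_{1} + v_{5} = v_{3} + v_{4} + v_{11} — sig = (2;(1,1,1))
  {1,7}:  v_{1} + v_{7} = v_{3} + v_{4} + v_{5} — sig = (2;(1,1,1))
  {5,10}:  v_{5} + v_{10} = v_{6} + v_{8} + v_{11} — sig = (2;(1,1,1))
  {7,9}:  v_{7} + v_{9} = v_{5} + v_{8} + v_{11} — sig = (2;(1,1,1))
  {7,10}:  v_{7} + v_{10} = v_{5} + v_{6} + v_{8} — sig = (2;(1,1,1))
  {2,5}:  v_{2} + v_{5} = v_{3} + v_{4} + 2·v_{6} + v_{8} — sig = (2;(1,1,1,2))
  {5,9}:  v_{5} + v_{9} = v_{8} + 2·v_{11} — sig = (2;(1,2))
  {7,11}:  v_{7} + v_{11} = 2·v_{5} — sig = (2;(2))
  {2,7}:  v_{2} + v_{7} = 2·v_{3} + 2·v_{4} + 3·v_{6} + 2·v_{8} — sig = (2;(2,2,2,3))
  {1,6,8}:  v_{1} + v_{6} + v_{8} = 0 — sig = (3;())
  {3,4,10}:  v_{3} + v_{4} + v_{10} = 0 — sig = (3;())
  {3,4,9}:  v_{3} + v_{4} + v_{9} = v_{1} + v_{8} + v_{11} — sig = (3;(1,1,1))
  {1,8,10,11}:  v_{1} + v_{8} + v_{10} + v_{11} = v_{9} — sig = (4;(1))
  {3,4,5,6,8}:  v_{3} + v_{4} + v_{5} + v_{6} + v_{8} = v_{7} — sig = (5;(1))
  {3,4,6,8,11}:  v_{3} + v_{4} + v_{6} + v_{8} + v_{11} = v_{5} — sig = (5;(1))

so the primitive-relation signature multiset is
[(2;(1)), (2;(1)), (2;(1,1)), (2;(1,1,1)), (2;(1,1,1)), (2;(1,1,1)), (2;(1,1,1)), (2;(1,1,1)), (2;(1,1,1,2)), (2;(1,2)), (2;(2)), (2;(2,2,2,3)), (3;()), (3;()), (3;(1,1,1)), (4;(1)), (5;(1)), (5;(1))]


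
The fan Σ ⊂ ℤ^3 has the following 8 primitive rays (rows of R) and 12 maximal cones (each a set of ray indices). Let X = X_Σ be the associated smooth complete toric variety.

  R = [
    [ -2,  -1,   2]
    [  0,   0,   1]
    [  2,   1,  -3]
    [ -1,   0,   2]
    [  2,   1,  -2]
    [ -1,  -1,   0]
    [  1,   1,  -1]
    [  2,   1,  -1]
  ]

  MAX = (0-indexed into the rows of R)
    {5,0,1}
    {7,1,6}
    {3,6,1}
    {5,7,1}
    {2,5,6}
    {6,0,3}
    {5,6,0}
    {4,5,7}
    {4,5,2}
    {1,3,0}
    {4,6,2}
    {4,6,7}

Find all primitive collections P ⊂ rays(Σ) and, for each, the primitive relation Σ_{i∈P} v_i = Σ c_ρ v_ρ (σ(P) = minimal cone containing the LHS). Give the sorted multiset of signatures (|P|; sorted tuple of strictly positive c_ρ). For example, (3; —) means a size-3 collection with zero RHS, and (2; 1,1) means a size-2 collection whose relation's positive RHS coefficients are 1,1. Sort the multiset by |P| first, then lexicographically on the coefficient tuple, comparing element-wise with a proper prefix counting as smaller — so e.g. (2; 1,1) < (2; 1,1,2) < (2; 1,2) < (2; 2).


14 minimal non-faces of Δ(Σ) (on 8 rays):

  P={0,4}:  v_{0} + v_{4} = 0 — sig = (2; —)
  P={0,7}:  v_{0} + v_{7} = v_{1} — sig = (2; 1)
  P={1,2}:  v_{1} + v_{2} = v_{4} — sig = (2; 1)
  P={1,4}:  v_{1} + v_{4} = v_{7} — sig = (2; 1)
  P={2,3}:  v_{2} + v_{3} = v_{6} — sig = (2; 1)
  P={3,5}:  v_{3} + v_{5} = v_{0} — sig = (2; 1)
  P={0,2}:  v_{0} + v_{2} = v_{5} + v_{6} — sig = (2; 1,1)
  P={3,4}:  v_{3} + v_{4} = v_{1} + v_{6} — sig = (2; 1,1)
  P={3,7}:  v_{3} + v_{7} = 2·v_{1} + v_{6} — sig = (2; 1,2)
  P={2,7}:  v_{2} + v_{7} = 2·v_{4} — sig = (2; 2)
  P={1,5,6}:  v_{1} + v_{5} + v_{6} = 0 — sig = (3; —)
  P={0,1,6}:  v_{0} + v_{1} + v_{6} = v_{3} — sig = (3; 1)
  P={4,5,6}:  v_{4} + v_{5} + v_{6} = v_{2} — sig = (3; 1)
  P={5,6,7}:  v_{5} + v_{6} + v_{7} = v_{4} — sig = (3; 1)

Signatures (|P|; sorted positive RHS coefficients), sorted:
    |P|=2: 10 collections, coeffs (), (1), (1), (1), (1), (1), (1,1), (1,1), (1,2), (2)
    |P|=3: 4 collections, coeffs (), (1), (1), (1)


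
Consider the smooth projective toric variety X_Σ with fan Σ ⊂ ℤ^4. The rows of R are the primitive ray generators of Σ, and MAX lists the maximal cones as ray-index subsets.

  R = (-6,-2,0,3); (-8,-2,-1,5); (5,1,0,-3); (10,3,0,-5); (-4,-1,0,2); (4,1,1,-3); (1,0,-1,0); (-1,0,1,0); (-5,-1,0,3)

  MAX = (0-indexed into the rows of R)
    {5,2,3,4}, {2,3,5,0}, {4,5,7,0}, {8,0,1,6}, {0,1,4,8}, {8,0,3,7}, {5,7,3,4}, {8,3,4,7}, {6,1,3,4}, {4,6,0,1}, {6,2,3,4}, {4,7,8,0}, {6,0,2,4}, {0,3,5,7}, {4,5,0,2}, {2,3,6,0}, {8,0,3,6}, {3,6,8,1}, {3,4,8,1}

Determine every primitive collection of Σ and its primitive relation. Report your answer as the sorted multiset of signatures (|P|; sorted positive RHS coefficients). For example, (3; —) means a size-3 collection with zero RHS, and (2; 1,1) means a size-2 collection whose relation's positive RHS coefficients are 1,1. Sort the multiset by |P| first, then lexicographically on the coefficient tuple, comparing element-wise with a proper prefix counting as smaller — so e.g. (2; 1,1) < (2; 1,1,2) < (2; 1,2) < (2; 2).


The 11 primitive collections of Σ (r=9, n=4):

  P={2,8}:  v_{2} + v_{8} = 0 ; sig = (2; —)
  P={6,7}:  v_{6} + v_{7} = 0 ; sig = (2; —)
  P={1,5}:  v_{1} + v_{5} = v_{4} ; sig = (2; 1)
  P={2,7}:  v_{2} + v_{7} = v_{5} ; sig = (2; 1)
  P={5,6}:  v_{5} + v_{6} = v_{2} ; sig = (2; 1)
  P={5,8}:  v_{5} + v_{8} = v_{7} ; sig = (2; 1)
  P={1,2}:  v_{1} + v_{2} = v_{4} + v_{6} ; sig = (2; 1,1)
  P={1,7}:  v_{1} + v_{7} = v_{4} + v_{8} ; sig = (2; 1,1)
  P={0,3,4}:  v_{0} + v_{3} + v_{4} = 0 ; sig = (3; —)
  P={4,6,8}:  v_{4} + v_{6} + v_{8} = v_{1} ; sig = (3; 1)
  P={0,1,3}:  v_{0} + v_{1} + v_{3} = v_{6} + v_{8} ; sig = (3; 1,1)

Sorted signature multiset PRS(X):
    (2; —)
    (2; —)
    (2; 1)
    (2; 1)
    (2; 1)
    (2; 1)
    (2; 1,1)
    (2; 1,1)
    (3; —)
    (3; 1)
    (3; 1,1)


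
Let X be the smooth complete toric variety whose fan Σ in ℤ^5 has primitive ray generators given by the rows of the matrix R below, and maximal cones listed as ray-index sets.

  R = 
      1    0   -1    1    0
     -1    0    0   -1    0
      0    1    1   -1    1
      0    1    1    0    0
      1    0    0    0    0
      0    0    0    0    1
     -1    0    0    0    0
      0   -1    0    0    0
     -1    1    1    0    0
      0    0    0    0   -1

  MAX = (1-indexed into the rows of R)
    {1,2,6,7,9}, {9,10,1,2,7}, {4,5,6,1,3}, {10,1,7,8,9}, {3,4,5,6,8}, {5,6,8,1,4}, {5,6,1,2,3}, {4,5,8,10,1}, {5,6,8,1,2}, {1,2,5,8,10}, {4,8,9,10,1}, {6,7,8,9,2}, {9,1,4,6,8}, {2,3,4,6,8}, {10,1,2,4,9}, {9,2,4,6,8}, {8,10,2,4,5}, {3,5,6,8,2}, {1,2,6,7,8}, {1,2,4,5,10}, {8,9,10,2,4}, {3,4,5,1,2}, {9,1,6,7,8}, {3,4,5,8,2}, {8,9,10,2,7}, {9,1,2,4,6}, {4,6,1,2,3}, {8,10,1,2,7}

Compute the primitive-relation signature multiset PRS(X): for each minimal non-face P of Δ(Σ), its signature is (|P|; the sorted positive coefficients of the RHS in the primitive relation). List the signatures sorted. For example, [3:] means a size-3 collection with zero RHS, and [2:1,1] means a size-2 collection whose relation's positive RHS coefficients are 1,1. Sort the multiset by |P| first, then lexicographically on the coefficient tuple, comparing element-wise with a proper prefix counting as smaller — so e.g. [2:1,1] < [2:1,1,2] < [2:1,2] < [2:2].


Minimal non-faces — 11 found among 10 rays, 28 max cones:

  • {5,7}:  v_{5} + v_{7} = 0  →  sig = [2:]
  • {6,10}:  v_{6} + v_{10} = 0  →  sig = [2:]
  • {4,7}:  v_{4} + v_{7} = v_{9}  →  sig = [2:1]
  • {5,9}:  v_{5} + v_{9} = v_{4}  →  sig = [2:1]
  • {3,7}:  v_{3} + v_{7} = v_{2} + v_{4} + v_{6}  →  sig = [2:1,1,1]
  • {3,10}:  v_{3} + v_{10} = v_{2} + v_{4} + v_{5}  →  sig = [2:1,1,1]
  • {3,9}:  v_{3} + v_{9} = v_{2} + 2·v_{4} + v_{6}  →  sig = [2:1,1,2]
  • {1,3,8}:  v_{1} + v_{3} + v_{8} = v_{5} + v_{6}  →  sig = [3:1,1]
  • {1,2,4,8}:  v_{1} + v_{2} + v_{4} + v_{8} = 0  →  sig = [4:]
  • {1,2,8,9}:  v_{1} + v_{2} + v_{8} + v_{9} = v_{7}  →  sig = [4:1]
  • {2,4,5,6}:  v_{2} + v_{4} + v_{5} + v_{6} = v_{3}  →  sig = [4:1]

Sorted signature multiset PRS(X):
    |P|=2: 7 collections, coeffs (), (), (1), (1), (1,1,1), (1,1,1), (1,1,2)
    |P|=3: 1 collection, coeffs (1,1)
    |P|=4: 3 collections, coeffs (), (1), (1)


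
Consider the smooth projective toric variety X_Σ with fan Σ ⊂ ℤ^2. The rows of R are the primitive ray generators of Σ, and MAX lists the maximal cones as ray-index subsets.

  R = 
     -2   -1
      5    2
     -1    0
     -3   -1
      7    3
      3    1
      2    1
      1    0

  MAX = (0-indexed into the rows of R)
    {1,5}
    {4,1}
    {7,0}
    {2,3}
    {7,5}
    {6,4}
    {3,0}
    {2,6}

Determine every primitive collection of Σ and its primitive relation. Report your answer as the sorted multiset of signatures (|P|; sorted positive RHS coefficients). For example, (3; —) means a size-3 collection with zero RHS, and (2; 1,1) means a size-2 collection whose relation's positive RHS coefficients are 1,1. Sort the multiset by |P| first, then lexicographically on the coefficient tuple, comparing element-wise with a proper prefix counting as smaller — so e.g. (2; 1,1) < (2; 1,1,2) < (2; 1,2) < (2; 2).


Primitive collections (20):

  P={0,6}:  v_{0} + v_{6} = 0  →  sig = (2; —)
  P={2,7}:  v_{2} + v_{7} = 0  →  sig = (2; —)
  P={3,5}:  v_{3} + v_{5} = 0  →  sig = (2; —)
  P={0,1}:  v_{0} + v_{1} = v_{5}  →  sig = (2; 1)
  P={0,2}:  v_{0} + v_{2} = v_{3}  →  sig = (2; 1)
  P={0,4}:  v_{0} + v_{4} = v_{1}  →  sig = (2; 1)
  P={0,5}:  v_{0} + v_{5} = v_{7}  →  sig = (2; 1)
  P={1,3}:  v_{1} + v_{3} = v_{6}  →  sig = (2; 1)
  P={1,6}:  v_{1} + v_{6} = v_{4}  →  sig = (2; 1)
  P={2,5}:  v_{2} + v_{5} = v_{6}  →  sig = (2; 1)
  P={3,6}:  v_{3} + v_{6} = v_{2}  →  sig = (2; 1)
  P={3,7}:  v_{3} + v_{7} = v_{0}  →  sig = (2; 1)
  P={5,6}:  v_{5} + v_{6} = v_{1}  →  sig = (2; 1)
  P={6,7}:  v_{6} + v_{7} = v_{5}  →  sig = (2; 1)
  P={4,7}:  v_{4} + v_{7} = v_{1} + v_{5}  →  sig = (2; 1,1)
  P={1,2}:  v_{1} + v_{2} = 2·v_{6}  →  sig = (2; 2)
  P={1,7}:  v_{1} + v_{7} = 2·v_{5}  →  sig = (2; 2)
  P={3,4}:  v_{3} + v_{4} = 2·v_{6}  →  sig = (2; 2)
  P={4,5}:  v_{4} + v_{5} = 2·v_{1}  →  sig = (2; 2)
  P={2,4}:  v_{2} + v_{4} = 3·v_{6}  →  sig = (2; 3)

Signatures (|P|; sorted positive RHS coefficients), sorted:
[(2; —), (2; —), (2; —), (2; 1), (2; 1), (2; 1), (2; 1), (2; 1), (2; 1), (2; 1), (2; 1), (2; 1), (2; 1), (2; 1), (2; 1,1), (2; 2), (2; 2), (2; 2), (2; 2), (2; 3)]


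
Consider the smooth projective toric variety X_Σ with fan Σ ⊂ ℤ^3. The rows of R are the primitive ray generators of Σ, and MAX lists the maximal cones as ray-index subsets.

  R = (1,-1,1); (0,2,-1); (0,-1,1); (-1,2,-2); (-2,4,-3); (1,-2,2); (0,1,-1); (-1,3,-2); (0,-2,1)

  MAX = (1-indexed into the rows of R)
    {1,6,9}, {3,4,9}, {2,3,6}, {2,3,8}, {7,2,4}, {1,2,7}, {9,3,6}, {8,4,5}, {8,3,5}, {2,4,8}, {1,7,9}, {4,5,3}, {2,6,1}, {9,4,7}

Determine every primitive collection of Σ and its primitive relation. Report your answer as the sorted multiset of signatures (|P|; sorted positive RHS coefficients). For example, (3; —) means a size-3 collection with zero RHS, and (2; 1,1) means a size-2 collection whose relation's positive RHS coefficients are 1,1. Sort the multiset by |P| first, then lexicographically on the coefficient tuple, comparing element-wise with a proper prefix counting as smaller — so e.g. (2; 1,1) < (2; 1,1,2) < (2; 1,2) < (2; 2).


Δ(Σ) — 9 vertices, 17 min non-faces:

  P = {2,9}:  v_{2} + v_{9} = 0  →  sig = (2; —)
  P = {3,7}:  v_{3} + v_{7} = 0  →  sig = (2; —)
  P = {4,6}:  v_{4} + v_{6} = 0  →  sig = (2; —)
  P = {1,3}:  v_{1} + v_{3} = v_{6}  →  sig = (2; 1)
  P = {1,4}:  v_{1} + v_{4} = v_{7}  →  sig = (2; 1)
  P = {1,5}:  v_{1} + v_{5} = v_{8}  →  sig = (2; 1)
  P = {1,8}:  v_{1} + v_{8} = v_{2}  →  sig = (2; 1)
  P = {6,7}:  v_{6} + v_{7} = v_{1}  →  sig = (2; 1)
  P = {5,6}:  v_{5} + v_{6} = v_{3} + v_{8}  →  sig = (2; 1,1)
  P = {5,7}:  v_{5} + v_{7} = v_{4} + v_{8}  →  sig = (2; 1,1)
  P = {6,8}:  v_{6} + v_{8} = v_{2} + v_{3}  →  sig = (2; 1,1)
  P = {7,8}:  v_{7} + v_{8} = v_{2} + v_{4}  →  sig = (2; 1,1)
  P = {8,9}:  v_{8} + v_{9} = v_{3} + v_{4}  →  sig = (2; 1,1)
  P = {2,5}:  v_{2} + v_{5} = 2·v_{8}  →  sig = (2; 2)
  P = {5,9}:  v_{5} + v_{9} = 2·v_{3} + 2·v_{4}  →  sig = (2; 2,2)
  P = {2,3,4}:  v_{2} + v_{3} + v_{4} = v_{8}  →  sig = (3; 1)
  P = {3,4,8}:  v_{3} + v_{4} + v_{8} = v_{5}  →  sig = (3; 1)

Hence PRS(X_Σ) =
    |P|=2: 15 collections, coeffs (), (), (), (1), (1), (1), (1), (1), (1,1), (1,1), (1,1), (1,1), (1,1), (2), (2,2)
    |P|=3: 2 collections, coeffs (1), (1)


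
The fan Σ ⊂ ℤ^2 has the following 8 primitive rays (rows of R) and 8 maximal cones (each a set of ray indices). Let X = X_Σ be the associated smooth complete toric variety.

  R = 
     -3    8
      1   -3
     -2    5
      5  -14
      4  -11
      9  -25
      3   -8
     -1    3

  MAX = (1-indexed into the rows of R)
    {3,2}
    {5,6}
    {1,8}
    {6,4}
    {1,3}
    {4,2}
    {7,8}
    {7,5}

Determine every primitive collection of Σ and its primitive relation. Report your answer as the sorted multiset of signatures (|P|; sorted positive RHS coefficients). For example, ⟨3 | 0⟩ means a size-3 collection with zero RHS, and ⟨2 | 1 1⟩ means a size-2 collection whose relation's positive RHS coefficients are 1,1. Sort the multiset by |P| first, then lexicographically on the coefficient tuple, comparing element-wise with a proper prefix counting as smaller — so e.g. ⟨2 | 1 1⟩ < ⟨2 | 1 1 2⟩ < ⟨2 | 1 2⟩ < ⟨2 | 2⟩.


|primitive collections| = 20. Relations:

  P = {1,7}:  v_{1} + v_{7} = 0 — sig = ⟨2 | 0⟩
  P = {2,8}:  v_{2} + v_{8} = 0 — sig = ⟨2 | 0⟩
  P = {1,2}:  v_{1} + v_{2} = v_{3} — sig = ⟨2 | 1⟩
  P = {1,5}:  v_{1} + v_{5} = v_{2} — sig = ⟨2 | 1⟩
  P = {2,5}:  v_{2} + v_{5} = v_{4} — sig = ⟨2 | 1⟩
  P = {2,7}:  v_{2} + v_{7} = v_{5} — sig = ⟨2 | 1⟩
  P = {3,7}:  v_{3} + v_{7} = v_{2} — sig = ⟨2 | 1⟩
  P = {3,8}:  v_{3} + v_{8} = v_{1} — sig = ⟨2 | 1⟩
  P = {4,5}:  v_{4} + v_{5} = v_{6} — sig = ⟨2 | 1⟩
  P = {4,8}:  v_{4} + v_{8} = v_{5} — sig = ⟨2 | 1⟩
  P = {5,8}:  v_{5} + v_{8} = v_{7} — sig = ⟨2 | 1⟩
  P = {1,6}:  v_{1} + v_{6} = v_{2} + v_{4} — sig = ⟨2 | 1 1⟩
  P = {3,6}:  v_{3} + v_{6} = 2·v_{2} + v_{4} — sig = ⟨2 | 1 2⟩
  P = {1,4}:  v_{1} + v_{4} = 2·v_{2} — sig = ⟨2 | 2⟩
  P = {2,6}:  v_{2} + v_{6} = 2·v_{4} — sig = ⟨2 | 2⟩
  P = {3,5}:  v_{3} + v_{5} = 2·v_{2} — sig = ⟨2 | 2⟩
  P = {4,7}:  v_{4} + v_{7} = 2·v_{5} — sig = ⟨2 | 2⟩
  P = {6,8}:  v_{6} + v_{8} = 2·v_{5} — sig = ⟨2 | 2⟩
  P = {3,4}:  v_{3} + v_{4} = 3·v_{2} — sig = ⟨2 | 3⟩
  P = {6,7}:  v_{6} + v_{7} = 3·v_{5} — sig = ⟨2 | 3⟩

Sorted signature multiset PRS(X):
{ ⟨2 | 0⟩ ×2,  ⟨2 | 1⟩ ×9,  ⟨2 | 1 1⟩,  ⟨2 | 1 2⟩,  ⟨2 | 2⟩ ×5,  ⟨2 | 3⟩ ×2 }


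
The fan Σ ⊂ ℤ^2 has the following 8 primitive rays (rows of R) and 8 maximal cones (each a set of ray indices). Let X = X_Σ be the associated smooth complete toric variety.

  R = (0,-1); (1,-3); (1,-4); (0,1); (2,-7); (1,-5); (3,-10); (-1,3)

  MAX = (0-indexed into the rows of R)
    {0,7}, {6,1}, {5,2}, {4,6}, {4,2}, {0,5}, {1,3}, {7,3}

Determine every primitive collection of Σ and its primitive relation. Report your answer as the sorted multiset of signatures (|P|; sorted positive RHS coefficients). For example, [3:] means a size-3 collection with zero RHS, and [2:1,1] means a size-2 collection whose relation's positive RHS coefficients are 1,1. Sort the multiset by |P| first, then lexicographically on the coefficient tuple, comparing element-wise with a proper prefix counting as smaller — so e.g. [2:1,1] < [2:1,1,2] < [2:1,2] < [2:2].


|primitive collections| = 20. Relations:

  P={0,3}:  v_{0} + v_{3} = 0  ⇒ sig = [2:]
  P={1,7}:  v_{1} + v_{7} = 0  ⇒ sig = [2:]
  P={0,1}:  v_{0} + v_{1} = v_{2}  ⇒ sig = [2:1]
  P={0,2}:  v_{0} + v_{2} = v_{5}  ⇒ sig = [2:1]
  P={1,2}:  v_{1} + v_{2} = v_{4}  ⇒ sig = [2:1]
  P={1,4}:  v_{1} + v_{4} = v_{6}  ⇒ sig = [2:1]
  P={2,3}:  v_{2} + v_{3} = v_{1}  ⇒ sig = [2:1]
  P={2,7}:  v_{2} + v_{7} = v_{0}  ⇒ sig = [2:1]
  P={3,5}:  v_{3} + v_{5} = v_{2}  ⇒ sig = [2:1]
  P={4,7}:  v_{4} + v_{7} = v_{2}  ⇒ sig = [2:1]
  P={6,7}:  v_{6} + v_{7} = v_{4}  ⇒ sig = [2:1]
  P={0,6}:  v_{0} + v_{6} = v_{2} + v_{4}  ⇒ sig = [2:1,1]
  P={5,6}:  v_{5} + v_{6} = 2·v_{2} + v_{4}  ⇒ sig = [2:1,2]
  P={0,4}:  v_{0} + v_{4} = 2·v_{2}  ⇒ sig = [2:2]
  P={1,5}:  v_{1} + v_{5} = 2·v_{2}  ⇒ sig = [2:2]
  P={2,6}:  v_{2} + v_{6} = 2·v_{4}  ⇒ sig = [2:2]
  P={3,4}:  v_{3} + v_{4} = 2·v_{1}  ⇒ sig = [2:2]
  P={5,7}:  v_{5} + v_{7} = 2·v_{0}  ⇒ sig = [2:2]
  P={3,6}:  v_{3} + v_{6} = 3·v_{1}  ⇒ sig = [2:3]
  P={4,5}:  v_{4} + v_{5} = 3·v_{2}  ⇒ sig = [2:3]

Sorted signature multiset PRS(X):
[[2:], [2:], [2:1], [2:1], [2:1], [2:1], [2:1], [2:1], [2:1], [2:1], [2:1], [2:1,1], [2:1,2], [2:2], [2:2], [2:2], [2:2], [2:2], [2:3], [2:3]]


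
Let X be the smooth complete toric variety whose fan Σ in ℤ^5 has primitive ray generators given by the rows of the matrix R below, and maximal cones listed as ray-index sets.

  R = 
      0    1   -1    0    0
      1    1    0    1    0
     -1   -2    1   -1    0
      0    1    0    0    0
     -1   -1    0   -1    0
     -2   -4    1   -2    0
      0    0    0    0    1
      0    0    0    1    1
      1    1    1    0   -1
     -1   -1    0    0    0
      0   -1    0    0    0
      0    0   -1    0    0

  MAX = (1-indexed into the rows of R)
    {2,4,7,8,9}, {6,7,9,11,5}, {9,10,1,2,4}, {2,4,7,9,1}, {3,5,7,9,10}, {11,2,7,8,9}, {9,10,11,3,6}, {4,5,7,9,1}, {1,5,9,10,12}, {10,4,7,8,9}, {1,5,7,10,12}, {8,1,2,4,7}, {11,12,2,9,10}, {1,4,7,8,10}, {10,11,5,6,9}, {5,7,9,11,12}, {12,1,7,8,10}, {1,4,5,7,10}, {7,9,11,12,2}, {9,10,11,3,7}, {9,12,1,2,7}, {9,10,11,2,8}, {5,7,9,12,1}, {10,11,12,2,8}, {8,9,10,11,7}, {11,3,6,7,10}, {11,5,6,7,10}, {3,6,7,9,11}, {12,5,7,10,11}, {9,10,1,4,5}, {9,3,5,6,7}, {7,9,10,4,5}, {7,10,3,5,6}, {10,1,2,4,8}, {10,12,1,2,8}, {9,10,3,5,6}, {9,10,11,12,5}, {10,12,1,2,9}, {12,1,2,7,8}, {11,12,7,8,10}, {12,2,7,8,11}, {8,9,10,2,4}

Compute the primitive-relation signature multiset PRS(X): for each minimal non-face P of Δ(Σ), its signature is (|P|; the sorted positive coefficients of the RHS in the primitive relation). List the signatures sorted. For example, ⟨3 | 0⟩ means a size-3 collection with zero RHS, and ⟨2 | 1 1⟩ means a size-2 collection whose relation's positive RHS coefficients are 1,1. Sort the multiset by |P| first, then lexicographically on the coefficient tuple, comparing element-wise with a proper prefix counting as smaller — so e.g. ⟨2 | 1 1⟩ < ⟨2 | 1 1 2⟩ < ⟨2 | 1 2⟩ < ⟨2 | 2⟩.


23 collections generate NE(X_Σ); each relation:

  P = {2,5}:  v_{2} + v_{5} = 0  so sig = ⟨2 | 0⟩
  P = {4,11}:  v_{4} + v_{11} = 0  so sig = ⟨2 | 0⟩
  P = {1,3}:  v_{1} + v_{3} = v_{5}  so sig = ⟨2 | 1⟩
  P = {1,11}:  v_{1} + v_{11} = v_{12}  so sig = ⟨2 | 1⟩
  P = {4,12}:  v_{4} + v_{12} = v_{1}  so sig = ⟨2 | 1⟩
  P = {2,6}:  v_{2} + v_{6} = v_{3} + v_{11}  so sig = ⟨2 | 1 1⟩
  P = {3,12}:  v_{3} + v_{12} = v_{5} + v_{11}  so sig = ⟨2 | 1 1⟩
  P = {4,6}:  v_{4} + v_{6} = v_{3} + v_{5}  so sig = ⟨2 | 1 1⟩
  P = {5,8}:  v_{5} + v_{8} = v_{7} + v_{10}  so sig = ⟨2 | 1 1⟩
  P = {2,3}:  v_{2} + v_{3} = v_{7} + v_{9} + v_{10} + v_{11}  so sig = ⟨2 | 1 1 1 1⟩
  P = {3,4}:  v_{3} + v_{4} = v_{5} + v_{7} + v_{9} + v_{10}  so sig = ⟨2 | 1 1 1 1⟩
  P = {6,8}:  v_{6} + v_{8} = v_{3} + v_{7} + v_{10} + v_{11}  so sig = ⟨2 | 1 1 1 1⟩
  P = {3,8}:  v_{3} + v_{8} = 2·v_{7} + v_{9} + 2·v_{10} + v_{11}  so sig = ⟨2 | 1 1 2 2⟩
  P = {1,6}:  v_{1} + v_{6} = 2·v_{5} + v_{11}  so sig = ⟨2 | 1 2⟩
  P = {6,12}:  v_{6} + v_{12} = 2·v_{5} + 2·v_{11}  so sig = ⟨2 | 2 2⟩
  P = {2,7,10}:  v_{2} + v_{7} + v_{10} = v_{8}  so sig = ⟨3 | 1⟩
  P = {3,5,11}:  v_{3} + v_{5} + v_{11} = v_{6}  so sig = ⟨3 | 1⟩
  P = {8,9,12}:  v_{8} + v_{9} + v_{12} = v_{2}  so sig = ⟨3 | 1⟩
  P = {1,8,9}:  v_{1} + v_{8} + v_{9} = v_{2} + v_{4}  so sig = ⟨3 | 1 1⟩
  P = {7,9,10,12}:  v_{7} + v_{9} + v_{10} + v_{12} = 0  so sig = ⟨4 | 0⟩
  P = {1,7,9,10}:  v_{1} + v_{7} + v_{9} + v_{10} = v_{4}  so sig = ⟨4 | 1⟩
  P = {6,7,9,10}:  v_{6} + v_{7} + v_{9} + v_{10} = 2·v_{3}  so sig = ⟨4 | 2⟩
  P = {5,7,9,10,11}:  v_{5} + v_{7} + v_{9} + v_{10} + v_{11} = v_{3}  so sig = ⟨5 | 1⟩

Signatures (|P|; sorted positive RHS coefficients), sorted:
    ⟨2 | 0⟩
    ⟨2 | 0⟩
    ⟨2 | 1⟩
    ⟨2 | 1⟩
    ⟨2 | 1⟩
    ⟨2 | 1 1⟩
    ⟨2 | 1 1⟩
    ⟨2 | 1 1⟩
    ⟨2 | 1 1⟩
    ⟨2 | 1 1 1 1⟩
    ⟨2 | 1 1 1 1⟩
    ⟨2 | 1 1 1 1⟩
    ⟨2 | 1 1 2 2⟩
    ⟨2 | 1 2⟩
    ⟨2 | 2 2⟩
    ⟨3 | 1⟩
    ⟨3 | 1⟩
    ⟨3 | 1⟩
    ⟨3 | 1 1⟩
    ⟨4 | 0⟩
    ⟨4 | 1⟩
    ⟨4 | 2⟩
    ⟨5 | 1⟩


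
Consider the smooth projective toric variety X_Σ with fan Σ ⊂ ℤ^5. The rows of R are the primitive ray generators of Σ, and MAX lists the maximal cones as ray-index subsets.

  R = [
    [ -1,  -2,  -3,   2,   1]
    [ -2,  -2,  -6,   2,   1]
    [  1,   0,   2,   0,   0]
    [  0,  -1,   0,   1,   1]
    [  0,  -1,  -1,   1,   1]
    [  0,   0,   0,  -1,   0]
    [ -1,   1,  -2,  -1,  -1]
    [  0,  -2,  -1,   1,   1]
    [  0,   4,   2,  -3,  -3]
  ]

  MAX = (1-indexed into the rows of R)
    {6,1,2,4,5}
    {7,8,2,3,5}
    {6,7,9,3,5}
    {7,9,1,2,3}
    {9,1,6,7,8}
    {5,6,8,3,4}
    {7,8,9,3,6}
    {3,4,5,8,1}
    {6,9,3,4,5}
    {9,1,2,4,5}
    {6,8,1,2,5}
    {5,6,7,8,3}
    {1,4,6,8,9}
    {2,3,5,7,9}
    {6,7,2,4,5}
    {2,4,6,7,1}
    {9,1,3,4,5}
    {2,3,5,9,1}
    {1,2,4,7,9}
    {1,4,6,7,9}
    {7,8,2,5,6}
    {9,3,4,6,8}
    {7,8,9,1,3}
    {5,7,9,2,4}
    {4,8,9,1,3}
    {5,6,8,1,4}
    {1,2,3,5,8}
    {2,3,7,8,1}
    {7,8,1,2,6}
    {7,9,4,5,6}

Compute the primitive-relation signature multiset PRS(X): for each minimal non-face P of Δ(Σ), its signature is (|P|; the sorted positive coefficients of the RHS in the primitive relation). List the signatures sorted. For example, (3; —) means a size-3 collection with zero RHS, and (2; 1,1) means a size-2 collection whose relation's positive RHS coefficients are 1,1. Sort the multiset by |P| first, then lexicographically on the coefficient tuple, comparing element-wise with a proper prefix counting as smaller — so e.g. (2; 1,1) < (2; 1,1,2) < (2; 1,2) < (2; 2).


|primitive collections| = 11. Relations:

  P = {3,4,7}:  v_{3} + v_{4} + v_{7} = 0 — sig = (3; —)
  P = {1,3,6}:  v_{1} + v_{3} + v_{6} = v_{8} — sig = (3; 1)
  P = {1,5,7}:  v_{1} + v_{5} + v_{7} = v_{2} — sig = (3; 1)
  P = {2,3,4}:  v_{2} + v_{3} + v_{4} = v_{1} + v_{5} — sig = (3; 1,1)
  P = {4,7,8}:  v_{4} + v_{7} + v_{8} = v_{1} + v_{6} — sig = (3; 1,1)
  P = {5,8,9}:  v_{5} + v_{8} + v_{9} = v_{3} + v_{7} — sig = (3; 1,1)
  P = {2,3,6}:  v_{2} + v_{3} + v_{6} = v_{5} + v_{7} + v_{8} — sig = (3; 1,1,1)
  P = {2,4,8}:  v_{2} + v_{4} + v_{8} = 2·v_{1} + v_{5} + v_{6} — sig = (3; 1,1,2)
  P = {2,8,9}:  v_{2} + v_{8} + v_{9} = v_{1} + v_{3} + 2·v_{7} — sig = (3; 1,1,2)
  P = {2,6,9}:  v_{2} + v_{6} + v_{9} = 2·v_{7} — sig = (3; 2)
  P = {1,5,6,9}:  v_{1} + v_{5} + v_{6} + v_{9} = v_{7} — sig = (4; 1)

so the primitive-relation signature multiset is
    |P|=3: 10 collections, coeffs (), (1), (1), (1,1), (1,1), (1,1), (1,1,1), (1,1,2), (1,1,2), (2)
    |P|=4: 1 collection, coeffs (1)


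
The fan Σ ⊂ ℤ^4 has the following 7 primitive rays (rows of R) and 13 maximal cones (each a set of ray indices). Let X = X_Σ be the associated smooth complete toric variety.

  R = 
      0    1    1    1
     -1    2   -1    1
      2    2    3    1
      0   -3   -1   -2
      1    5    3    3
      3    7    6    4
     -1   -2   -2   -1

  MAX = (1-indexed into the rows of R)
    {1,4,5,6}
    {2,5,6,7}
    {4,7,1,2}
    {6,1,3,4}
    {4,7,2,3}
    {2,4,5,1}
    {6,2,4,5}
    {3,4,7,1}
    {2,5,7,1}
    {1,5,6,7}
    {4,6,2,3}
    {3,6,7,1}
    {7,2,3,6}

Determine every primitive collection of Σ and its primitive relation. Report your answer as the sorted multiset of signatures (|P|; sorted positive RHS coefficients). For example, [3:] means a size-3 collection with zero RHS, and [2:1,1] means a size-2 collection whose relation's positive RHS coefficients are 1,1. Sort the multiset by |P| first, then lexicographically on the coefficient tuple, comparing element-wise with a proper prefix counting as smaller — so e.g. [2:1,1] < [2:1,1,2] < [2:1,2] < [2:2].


Δ(Σ) — 7 vertices, 5 min non-faces:

  P={3,5}:  v_{3} + v_{5} = v_{6} — sig = [2:1]
  P={4,5,7}:  v_{4} + v_{5} + v_{7} = 0 — sig = [3:]
  P={1,2,3}:  v_{1} + v_{2} + v_{3} = v_{5} — sig = [3:1]
  P={4,6,7}:  v_{4} + v_{6} + v_{7} = v_{3} — sig = [3:1]
  P={1,2,6}:  v_{1} + v_{2} + v_{6} = 2·v_{5} — sig = [3:2]

Signatures (|P|; sorted positive RHS coefficients), sorted:
    |P|=2: 1 collection, coeffs (1)
    |P|=3: 4 collections, coeffs (), (1), (1), (2)


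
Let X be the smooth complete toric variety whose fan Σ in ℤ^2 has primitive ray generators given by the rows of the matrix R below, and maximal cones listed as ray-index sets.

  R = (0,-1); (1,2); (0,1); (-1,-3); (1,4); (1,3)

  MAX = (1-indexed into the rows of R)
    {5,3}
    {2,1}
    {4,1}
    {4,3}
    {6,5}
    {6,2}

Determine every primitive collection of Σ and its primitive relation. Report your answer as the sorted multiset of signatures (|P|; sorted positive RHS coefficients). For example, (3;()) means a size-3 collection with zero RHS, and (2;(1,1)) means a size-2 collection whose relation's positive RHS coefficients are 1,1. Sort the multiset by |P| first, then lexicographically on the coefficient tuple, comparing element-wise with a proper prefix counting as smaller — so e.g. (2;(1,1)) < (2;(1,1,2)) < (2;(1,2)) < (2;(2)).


Σ has 9 primitive collections:

  • {1,3}:  v_{1} + v_{3} = 0  ⟹  sig = (2;())
  • {4,6}:  v_{4} + v_{6} = 0  ⟹  sig = (2;())
  • {1,5}:  v_{1} + v_{5} = v_{6}  ⟹  sig = (2;(1))
  • {1,6}:  v_{1} + v_{6} = v_{2}  ⟹  sig = (2;(1))
  • {2,3}:  v_{2} + v_{3} = v_{6}  ⟹  sig = (2;(1))
  • {2,4}:  v_{2} + v_{4} = v_{1}  ⟹  sig = (2;(1))
  • {3,6}:  v_{3} + v_{6} = v_{5}  ⟹  sig = (2;(1))
  • {4,5}:  v_{4} + v_{5} = v_{3}  ⟹  sig = (2;(1))
  • {2,5}:  v_{2} + v_{5} = 2·v_{6}  ⟹  sig = (2;(2))

Sorted signature multiset PRS(X):
    |P|=2: 9 collections, coeffs (), (), (1), (1), (1), (1), (1), (1), (2)


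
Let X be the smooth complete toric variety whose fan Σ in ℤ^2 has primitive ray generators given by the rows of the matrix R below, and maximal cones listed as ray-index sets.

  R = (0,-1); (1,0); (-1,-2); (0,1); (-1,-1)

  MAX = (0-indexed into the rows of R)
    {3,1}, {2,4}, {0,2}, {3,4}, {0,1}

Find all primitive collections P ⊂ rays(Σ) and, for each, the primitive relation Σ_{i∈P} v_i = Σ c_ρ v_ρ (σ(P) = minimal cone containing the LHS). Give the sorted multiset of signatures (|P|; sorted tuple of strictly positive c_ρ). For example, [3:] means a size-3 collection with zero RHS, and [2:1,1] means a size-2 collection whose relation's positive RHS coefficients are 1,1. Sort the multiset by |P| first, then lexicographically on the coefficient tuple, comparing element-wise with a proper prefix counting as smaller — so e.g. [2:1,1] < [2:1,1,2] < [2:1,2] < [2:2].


5 collections generate NE(X_Σ); each relation:

  {0,3}:  v_{0} + v_{3} = 0 — sig = [2:]
  {0,4}:  v_{0} + v_{4} = v_{2} — sig = [2:1]
  {1,4}:  v_{1} + v_{4} = v_{0} — sig = [2:1]
  {2,3}:  v_{2} + v_{3} = v_{4} — sig = [2:1]
  {1,2}:  v_{1} + v_{2} = 2·v_{0} — sig = [2:2]

Signatures (|P|; sorted positive RHS coefficients), sorted:
    |P|=2: 5 collections, coeffs (), (1), (1), (1), (2)


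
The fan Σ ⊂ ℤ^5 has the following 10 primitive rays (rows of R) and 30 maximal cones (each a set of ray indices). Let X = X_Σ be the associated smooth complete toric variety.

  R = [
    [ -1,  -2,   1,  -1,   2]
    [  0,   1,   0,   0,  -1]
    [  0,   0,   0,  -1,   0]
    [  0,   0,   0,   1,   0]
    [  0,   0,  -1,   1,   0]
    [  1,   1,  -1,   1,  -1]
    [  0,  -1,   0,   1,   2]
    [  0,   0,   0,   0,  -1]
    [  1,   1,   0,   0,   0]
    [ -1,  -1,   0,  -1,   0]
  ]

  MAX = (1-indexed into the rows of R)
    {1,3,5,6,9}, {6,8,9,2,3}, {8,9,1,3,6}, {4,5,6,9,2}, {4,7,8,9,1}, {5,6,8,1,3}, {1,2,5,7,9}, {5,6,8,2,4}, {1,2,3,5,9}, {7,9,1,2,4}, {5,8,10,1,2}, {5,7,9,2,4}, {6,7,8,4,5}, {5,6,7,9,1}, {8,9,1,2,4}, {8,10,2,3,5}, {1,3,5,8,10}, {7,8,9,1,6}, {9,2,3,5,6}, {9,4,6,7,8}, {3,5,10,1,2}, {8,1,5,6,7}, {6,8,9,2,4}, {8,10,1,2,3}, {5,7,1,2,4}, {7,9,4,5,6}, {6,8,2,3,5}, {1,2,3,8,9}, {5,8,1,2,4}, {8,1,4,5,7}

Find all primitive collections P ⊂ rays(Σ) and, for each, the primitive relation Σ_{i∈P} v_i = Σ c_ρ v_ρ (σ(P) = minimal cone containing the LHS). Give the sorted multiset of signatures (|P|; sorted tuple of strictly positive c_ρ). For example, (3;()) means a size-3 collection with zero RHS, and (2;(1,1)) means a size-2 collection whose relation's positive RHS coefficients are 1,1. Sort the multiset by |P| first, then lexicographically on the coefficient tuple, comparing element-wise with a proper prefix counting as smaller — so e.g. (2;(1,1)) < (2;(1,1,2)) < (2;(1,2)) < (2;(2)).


Primitive collections (13):

  {3,4}:  v_{3} + v_{4} = 0 ; sig = (2;())
  {9,10}:  v_{9} + v_{10} = v_{3} ; sig = (2;(1))
  {7,10}:  v_{7} + v_{10} = v_{1} + v_{5} ; sig = (2;(1,1))
  {3,7}:  v_{3} + v_{7} = v_{1} + v_{5} + v_{9} ; sig = (2;(1,1,1))
  {6,10}:  v_{6} + v_{10} = v_{3} + v_{5} + v_{8} ; sig = (2;(1,1,1))
  {4,10}:  v_{4} + v_{10} = v_{1} + v_{2} + v_{5} + v_{8} ; sig = (2;(1,1,1,1))
  {1,2,6}:  v_{1} + v_{2} + v_{6} = 0 ; sig = (3;())
  {2,7,8}:  v_{2} + v_{7} + v_{8} = v_{4} ; sig = (3;(1))
  {5,8,9}:  v_{5} + v_{8} + v_{9} = v_{6} ; sig = (3;(1))
  {1,4,6}:  v_{1} + v_{4} + v_{6} = v_{7} + v_{8} ; sig = (3;(1,1))
  {2,6,7}:  v_{2} + v_{6} + v_{7} = v_{4} + v_{5} + v_{9} ; sig = (3;(1,1,1))
  {1,4,5,9}:  v_{1} + v_{4} + v_{5} + v_{9} = v_{7} ; sig = (4;(1))
  {1,2,3,5,8}:  v_{1} + v_{2} + v_{3} + v_{5} + v_{8} = v_{10} ; sig = (5;(1))

Hence PRS(X_Σ) =
    |P|=2: 6 collections, coeffs (), (1), (1,1), (1,1,1), (1,1,1), (1,1,1,1)
    |P|=3: 5 collections, coeffs (), (1), (1), (1,1), (1,1,1)
    |P|=4: 1 collection, coeffs (1)
    |P|=5: 1 collection, coeffs (1)


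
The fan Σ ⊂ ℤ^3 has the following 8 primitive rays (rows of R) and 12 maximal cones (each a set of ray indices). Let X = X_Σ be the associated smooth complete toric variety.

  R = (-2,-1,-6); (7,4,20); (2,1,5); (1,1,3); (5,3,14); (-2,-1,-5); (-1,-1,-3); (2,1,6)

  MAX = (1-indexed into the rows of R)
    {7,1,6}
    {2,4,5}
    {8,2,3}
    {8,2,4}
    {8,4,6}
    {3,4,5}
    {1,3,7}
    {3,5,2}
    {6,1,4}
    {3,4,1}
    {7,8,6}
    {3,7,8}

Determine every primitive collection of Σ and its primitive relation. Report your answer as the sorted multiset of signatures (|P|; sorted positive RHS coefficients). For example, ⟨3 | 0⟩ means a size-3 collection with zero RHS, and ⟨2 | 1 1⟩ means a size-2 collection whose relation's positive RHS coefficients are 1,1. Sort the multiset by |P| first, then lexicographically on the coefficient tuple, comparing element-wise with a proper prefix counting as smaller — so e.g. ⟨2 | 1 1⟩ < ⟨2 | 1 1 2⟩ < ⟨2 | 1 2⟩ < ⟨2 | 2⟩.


Minimal non-faces — 12 found among 8 rays, 12 max cones:

  P={1,8}:  v_{1} + v_{8} = 0  ⇒ sig = ⟨2 | 0⟩
  P={3,6}:  v_{3} + v_{6} = 0  ⇒ sig = ⟨2 | 0⟩
  P={4,7}:  v_{4} + v_{7} = 0  ⇒ sig = ⟨2 | 0⟩
  P={1,2}:  v_{1} + v_{2} = v_{5}  ⇒ sig = ⟨2 | 1⟩
  P={5,8}:  v_{5} + v_{8} = v_{2}  ⇒ sig = ⟨2 | 1⟩
  P={1,5}:  v_{1} + v_{5} = v_{3} + v_{4}  ⇒ sig = ⟨2 | 1 1⟩
  P={5,6}:  v_{5} + v_{6} = v_{4} + v_{8}  ⇒ sig = ⟨2 | 1 1⟩
  P={5,7}:  v_{5} + v_{7} = v_{3} + v_{8}  ⇒ sig = ⟨2 | 1 1⟩
  P={2,6}:  v_{2} + v_{6} = v_{4} + 2·v_{8}  ⇒ sig = ⟨2 | 1 2⟩
  P={2,7}:  v_{2} + v_{7} = v_{3} + 2·v_{8}  ⇒ sig = ⟨2 | 1 2⟩
  P={3,4,8}:  v_{3} + v_{4} + v_{8} = v_{5}  ⇒ sig = ⟨3 | 1⟩
  P={2,3,4}:  v_{2} + v_{3} + v_{4} = 2·v_{5}  ⇒ sig = ⟨3 | 2⟩

Signatures (|P|; sorted positive RHS coefficients), sorted:
    |P|=2: 10 collections, coeffs (), (), (), (1), (1), (1,1), (1,1), (1,1), (1,2), (1,2)
    |P|=3: 2 collections, coeffs (1), (2)


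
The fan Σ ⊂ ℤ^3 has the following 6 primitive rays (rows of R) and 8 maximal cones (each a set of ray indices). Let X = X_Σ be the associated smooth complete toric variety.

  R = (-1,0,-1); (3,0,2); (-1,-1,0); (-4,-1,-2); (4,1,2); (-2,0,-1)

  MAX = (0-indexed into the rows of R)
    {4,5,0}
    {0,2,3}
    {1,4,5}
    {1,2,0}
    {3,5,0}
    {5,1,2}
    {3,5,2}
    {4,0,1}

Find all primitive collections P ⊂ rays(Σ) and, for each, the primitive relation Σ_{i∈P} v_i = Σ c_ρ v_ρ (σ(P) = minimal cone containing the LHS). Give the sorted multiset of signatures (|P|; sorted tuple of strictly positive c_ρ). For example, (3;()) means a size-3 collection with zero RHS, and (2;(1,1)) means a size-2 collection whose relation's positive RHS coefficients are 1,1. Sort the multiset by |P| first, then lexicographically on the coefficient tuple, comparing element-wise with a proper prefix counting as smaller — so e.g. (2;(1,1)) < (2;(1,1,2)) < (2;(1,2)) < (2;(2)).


|primitive collections| = 5. Relations:

  • {3,4}:  v_{3} + v_{4} = 0 ; sig = (2;())
  • {1,3}:  v_{1} + v_{3} = v_{2} ; sig = (2;(1))
  • {2,4}:  v_{2} + v_{4} = v_{1} ; sig = (2;(1))
  • {0,1,5}:  v_{0} + v_{1} + v_{5} = 0 ; sig = (3;())
  • {0,2,5}:  v_{0} + v_{2} + v_{5} = v_{3} ; sig = (3;(1))

Signatures (|P|; sorted positive RHS coefficients), sorted:
    |P|=2: 3 collections, coeffs (), (1), (1)
    |P|=3: 2 collections, coeffs (), (1)


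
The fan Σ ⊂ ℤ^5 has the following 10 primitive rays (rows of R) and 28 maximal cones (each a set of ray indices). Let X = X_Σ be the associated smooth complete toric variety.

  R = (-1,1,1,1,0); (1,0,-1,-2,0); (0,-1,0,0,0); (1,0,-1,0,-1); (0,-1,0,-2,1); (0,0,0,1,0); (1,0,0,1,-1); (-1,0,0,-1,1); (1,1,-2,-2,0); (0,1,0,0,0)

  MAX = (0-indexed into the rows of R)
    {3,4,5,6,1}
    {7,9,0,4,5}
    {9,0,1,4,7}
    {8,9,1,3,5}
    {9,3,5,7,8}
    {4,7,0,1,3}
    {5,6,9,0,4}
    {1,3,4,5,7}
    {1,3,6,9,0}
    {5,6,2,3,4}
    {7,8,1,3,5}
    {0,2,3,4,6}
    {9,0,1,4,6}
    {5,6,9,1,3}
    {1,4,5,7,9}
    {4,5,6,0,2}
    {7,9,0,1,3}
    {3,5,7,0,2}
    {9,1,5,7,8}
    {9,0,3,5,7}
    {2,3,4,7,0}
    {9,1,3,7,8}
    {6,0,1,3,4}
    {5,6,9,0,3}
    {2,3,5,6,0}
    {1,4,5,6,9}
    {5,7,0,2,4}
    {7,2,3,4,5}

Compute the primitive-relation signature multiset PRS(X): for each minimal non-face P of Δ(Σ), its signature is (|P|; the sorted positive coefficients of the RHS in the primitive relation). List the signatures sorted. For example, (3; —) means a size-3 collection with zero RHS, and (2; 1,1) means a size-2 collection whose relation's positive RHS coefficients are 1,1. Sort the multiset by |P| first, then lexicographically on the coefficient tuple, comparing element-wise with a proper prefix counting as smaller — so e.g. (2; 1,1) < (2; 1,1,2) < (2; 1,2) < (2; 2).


Primitive collections (11):

  • {2,9}:  v_{2} + v_{9} = 0  ⟹  sig = (2; —)
  • {6,7}:  v_{6} + v_{7} = 0  ⟹  sig = (2; —)
  • {1,2}:  v_{1} + v_{2} = v_{3} + v_{4}  ⟹  sig = (2; 1,1)
  • {2,8}:  v_{2} + v_{8} = v_{1} + v_{3} + v_{5} + v_{7}  ⟹  sig = (2; 1,1,1,1)
  • {6,8}:  v_{6} + v_{8} = v_{1} + v_{3} + v_{5} + v_{9}  ⟹  sig = (2; 1,1,1,1)
  • {0,8}:  v_{0} + v_{8} = v_{3} + v_{7} + 2·v_{9}  ⟹  sig = (2; 1,1,2)
  • {4,8}:  v_{4} + v_{8} = 2·v_{1} + v_{5} + v_{7}  ⟹  sig = (2; 1,1,2)
  • {0,1,5}:  v_{0} + v_{1} + v_{5} = v_{9}  ⟹  sig = (3; 1)
  • {3,4,9}:  v_{3} + v_{4} + v_{9} = v_{1}  ⟹  sig = (3; 1)
  • {0,3,4,5}:  v_{0} + v_{3} + v_{4} + v_{5} = 0  ⟹  sig = (4; —)
  • {1,3,5,7,9}:  v_{1} + v_{3} + v_{5} + v_{7} + v_{9} = v_{8}  ⟹  sig = (5; 1)

Signatures (|P|; sorted positive RHS coefficients), sorted:
    |P|=2: 7 collections, coeffs (), (), (1,1), (1,1,1,1), (1,1,1,1), (1,1,2), (1,1,2)
    |P|=3: 2 collections, coeffs (1), (1)
    |P|=4: 1 collection, coeffs ()
    |P|=5: 1 collection, coeffs (1)
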